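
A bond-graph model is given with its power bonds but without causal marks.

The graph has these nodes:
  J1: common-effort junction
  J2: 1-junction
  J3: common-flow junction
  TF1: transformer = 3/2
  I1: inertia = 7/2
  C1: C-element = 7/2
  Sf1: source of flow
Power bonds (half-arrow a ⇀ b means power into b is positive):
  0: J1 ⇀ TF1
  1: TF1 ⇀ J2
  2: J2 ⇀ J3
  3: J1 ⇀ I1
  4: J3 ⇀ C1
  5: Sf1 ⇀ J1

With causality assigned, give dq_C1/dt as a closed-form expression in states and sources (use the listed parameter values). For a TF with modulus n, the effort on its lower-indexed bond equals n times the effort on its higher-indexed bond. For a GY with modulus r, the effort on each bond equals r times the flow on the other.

dq_C1/dt = 3*F_Sf1/2 - 3*p_I1/7

β5 stroke at Sf1  (Sf1 (Sf) sets flow on bond)
β3 stroke at I1  (I1 integral (f out))
β0 stroke at J1  (J1: last free bond brings effort in)
β1 stroke at TF1  (TF TF1: opposite of bond 0)
β2 stroke at J2  (common-f at J2 fixed by 1)
β4 stroke at J3  (J3 flow already set via bond 2)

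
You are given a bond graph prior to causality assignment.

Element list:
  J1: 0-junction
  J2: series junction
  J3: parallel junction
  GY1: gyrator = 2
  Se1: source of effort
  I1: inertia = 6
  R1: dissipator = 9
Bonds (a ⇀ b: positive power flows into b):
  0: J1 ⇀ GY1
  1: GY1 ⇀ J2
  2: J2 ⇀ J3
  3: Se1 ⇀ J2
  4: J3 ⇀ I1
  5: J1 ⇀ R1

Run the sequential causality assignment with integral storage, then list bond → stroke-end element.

β3 →J2  (Se1: effort source, stroke at far end)
β4 →I1  (I1: I, integral causality)
β2 →J3  (closing 0-jn rule on J3)
β1 →J2  (J2: bond 2 brought flow, rest push out)
β0 →J1  (GY1 both-in/both-out from 1)
β5 →R1  (J1 effort already set via bond 0)

β0 |J1
β1 |J2
β2 |J3
β3 |J2
β4 |I1
β5 |R1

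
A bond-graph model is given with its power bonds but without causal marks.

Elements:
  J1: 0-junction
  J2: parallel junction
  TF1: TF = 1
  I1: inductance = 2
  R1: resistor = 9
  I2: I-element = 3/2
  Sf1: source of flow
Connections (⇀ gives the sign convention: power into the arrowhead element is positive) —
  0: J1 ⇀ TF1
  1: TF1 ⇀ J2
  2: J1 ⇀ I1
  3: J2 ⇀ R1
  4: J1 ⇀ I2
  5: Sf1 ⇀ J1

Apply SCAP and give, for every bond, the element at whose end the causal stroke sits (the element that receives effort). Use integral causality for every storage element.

β0 →J1
β1 →TF1
β2 →I1
β3 →J2
β4 →I2
β5 →Sf1

b5 stroke→Sf1  (Sf1 fixes flow; stroke at Sf1)
b2 stroke→I1  (I1 integral (f out))
b4 stroke→I2  (I2 outputs flow p/I2)
b0 stroke→J1  (only one effort-in slot at J1)
b1 stroke→TF1  (through TF1, causality passes straight; one stroke at TF1)
b3 stroke→J2  (only one effort-in slot at J2)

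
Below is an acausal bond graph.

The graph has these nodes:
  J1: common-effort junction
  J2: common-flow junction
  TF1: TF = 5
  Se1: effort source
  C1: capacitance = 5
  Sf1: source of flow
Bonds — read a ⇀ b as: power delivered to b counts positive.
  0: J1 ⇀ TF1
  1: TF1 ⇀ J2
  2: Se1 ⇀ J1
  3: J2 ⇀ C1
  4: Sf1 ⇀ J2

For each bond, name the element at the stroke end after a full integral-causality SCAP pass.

bond 2 →J1  (source Se1 imposes e)
bond 4 →Sf1  (source Sf1 imposes f)
bond 0 →TF1  (common-e at J1 fixed by 2)
bond 1 →J2  (1-jn J2 has f-setter on 4)
bond 3 →J2  (common-f at J2 fixed by 4)

b0 |TF1
b1 |J2
b2 |J1
b3 |J2
b4 |Sf1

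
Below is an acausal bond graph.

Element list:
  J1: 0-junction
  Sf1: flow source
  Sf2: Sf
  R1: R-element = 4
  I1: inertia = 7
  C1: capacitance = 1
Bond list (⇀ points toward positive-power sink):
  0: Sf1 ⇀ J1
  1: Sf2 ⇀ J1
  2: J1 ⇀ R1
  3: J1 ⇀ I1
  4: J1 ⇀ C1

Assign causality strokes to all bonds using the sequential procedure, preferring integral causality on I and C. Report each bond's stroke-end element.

β0 →Sf1  (Sf1 (Sf) sets flow on bond)
β1 →Sf2  (Sf2: flow source, stroke at near end)
β3 →I1  (I1 outputs flow p/I1)
β4 →J1  (prefer integral on C1)
β2 →R1  (J1 effort already set via bond 4)

bond 0 →Sf1
bond 1 →Sf2
bond 2 →R1
bond 3 →I1
bond 4 →J1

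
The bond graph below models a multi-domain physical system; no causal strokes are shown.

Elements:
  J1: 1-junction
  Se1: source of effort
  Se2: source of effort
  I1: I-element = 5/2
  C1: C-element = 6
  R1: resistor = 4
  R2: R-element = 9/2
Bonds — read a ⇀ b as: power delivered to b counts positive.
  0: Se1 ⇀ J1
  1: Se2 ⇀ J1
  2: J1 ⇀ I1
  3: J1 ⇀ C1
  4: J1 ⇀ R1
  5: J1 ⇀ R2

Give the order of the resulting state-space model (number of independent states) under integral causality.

bond 0 |J1  (Se1: effort source, stroke at far end)
bond 1 |J1  (Se2: effort source, stroke at far end)
bond 2 |I1  (I1 outputs flow p/I1)
bond 3 |J1  (common-f at J1 fixed by 2)
bond 4 |J1  (J1 flow already set via bond 2)
bond 5 |J1  (1-jn J1 has f-setter on 2)

2  (C1, I1 all integral)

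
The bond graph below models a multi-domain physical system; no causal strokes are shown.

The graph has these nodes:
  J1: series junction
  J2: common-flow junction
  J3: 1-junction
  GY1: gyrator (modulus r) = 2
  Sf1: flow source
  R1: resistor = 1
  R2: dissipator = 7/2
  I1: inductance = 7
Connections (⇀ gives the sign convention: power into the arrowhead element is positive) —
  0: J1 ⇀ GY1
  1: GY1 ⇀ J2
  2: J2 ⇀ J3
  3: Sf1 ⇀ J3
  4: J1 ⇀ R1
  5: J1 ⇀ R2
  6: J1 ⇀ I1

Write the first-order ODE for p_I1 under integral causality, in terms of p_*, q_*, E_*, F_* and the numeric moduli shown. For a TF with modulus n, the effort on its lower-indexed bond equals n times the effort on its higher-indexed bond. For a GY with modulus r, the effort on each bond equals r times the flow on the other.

dp_I1/dt = -2*F_Sf1 - 9*p_I1/14

b3 |Sf1  (Sf1: flow source, stroke at near end)
b2 |J3  (J3 flow already set via bond 3)
b1 |J2  (1-jn J2 has f-setter on 2)
b0 |J1  (GY GY1: same side as bond 1)
b6 |I1  (I1 outputs flow p/I1)
b4 |J1  (J1 flow already set via bond 6)
b5 |J1  (1-jn J1 has f-setter on 6)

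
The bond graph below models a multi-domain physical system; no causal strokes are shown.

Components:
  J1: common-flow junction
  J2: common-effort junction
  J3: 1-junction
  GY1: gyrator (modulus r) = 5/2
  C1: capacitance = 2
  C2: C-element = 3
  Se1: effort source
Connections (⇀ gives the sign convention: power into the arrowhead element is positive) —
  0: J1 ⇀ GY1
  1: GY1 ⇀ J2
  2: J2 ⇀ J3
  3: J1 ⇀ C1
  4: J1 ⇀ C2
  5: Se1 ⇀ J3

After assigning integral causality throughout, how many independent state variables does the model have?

2  (C1, C2 all integral)

#5 |J3  (Se1 fixes effort; stroke away)
#2 |J2  (J3: last free bond brings flow in)
#1 |GY1  (J2 effort already set via bond 2)
#0 |GY1  (GY1: gyrator matches bond 1)
#3 |J1  (J1 flow already set via bond 0)
#4 |J1  (1-jn J1 has f-setter on 0)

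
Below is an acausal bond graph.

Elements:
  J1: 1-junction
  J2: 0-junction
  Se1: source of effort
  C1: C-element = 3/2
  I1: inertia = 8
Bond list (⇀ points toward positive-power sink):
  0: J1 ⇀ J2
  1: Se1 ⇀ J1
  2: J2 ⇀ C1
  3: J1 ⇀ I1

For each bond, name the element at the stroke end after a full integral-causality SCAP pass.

bond 0 →J1
bond 1 →J1
bond 2 →J2
bond 3 →I1

#1 stroke at J1  (Se1: effort source, stroke at far end)
#2 stroke at J2  (C1: C, integral causality)
#0 stroke at J1  (0-jn J2 has e-setter on 2)
#3 stroke at I1  (J1 needs exactly one f-in)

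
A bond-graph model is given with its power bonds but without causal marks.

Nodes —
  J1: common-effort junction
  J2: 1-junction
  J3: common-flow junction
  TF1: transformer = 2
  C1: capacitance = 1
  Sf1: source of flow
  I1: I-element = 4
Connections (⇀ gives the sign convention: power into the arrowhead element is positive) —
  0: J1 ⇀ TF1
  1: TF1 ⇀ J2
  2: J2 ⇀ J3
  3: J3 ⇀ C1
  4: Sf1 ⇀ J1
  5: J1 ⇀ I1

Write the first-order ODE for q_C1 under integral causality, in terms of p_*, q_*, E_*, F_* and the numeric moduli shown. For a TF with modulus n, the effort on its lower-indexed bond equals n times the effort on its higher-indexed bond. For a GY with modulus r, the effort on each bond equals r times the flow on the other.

dq_C1/dt = 2*F_Sf1 - p_I1/2

#4 →Sf1  (Sf1 fixes flow; stroke at Sf1)
#3 →J3  (C1: C, integral causality)
#2 →J2  (J3 needs exactly one f-in)
#1 →TF1  (only one flow-in slot at J2)
#0 →J1  (through TF1, causality passes straight; one stroke at TF1)
#5 →I1  (J1 effort already set via bond 0)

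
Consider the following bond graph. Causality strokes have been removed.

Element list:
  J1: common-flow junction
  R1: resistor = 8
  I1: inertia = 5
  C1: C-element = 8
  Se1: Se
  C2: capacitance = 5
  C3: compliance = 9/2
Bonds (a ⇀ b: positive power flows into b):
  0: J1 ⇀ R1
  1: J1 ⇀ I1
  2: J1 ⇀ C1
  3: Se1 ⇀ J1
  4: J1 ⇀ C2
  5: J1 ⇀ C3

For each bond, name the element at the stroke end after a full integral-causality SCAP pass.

#0 stroke→J1
#1 stroke→I1
#2 stroke→J1
#3 stroke→J1
#4 stroke→J1
#5 stroke→J1

b3 |J1  (Se1 (Se) sets effort on bond)
b1 |I1  (prefer integral on I1)
b0 |J1  (J1: bond 1 brought flow, rest push out)
b2 |J1  (1-jn J1 has f-setter on 1)
b4 |J1  (1-jn J1 has f-setter on 1)
b5 |J1  (1-jn J1 has f-setter on 1)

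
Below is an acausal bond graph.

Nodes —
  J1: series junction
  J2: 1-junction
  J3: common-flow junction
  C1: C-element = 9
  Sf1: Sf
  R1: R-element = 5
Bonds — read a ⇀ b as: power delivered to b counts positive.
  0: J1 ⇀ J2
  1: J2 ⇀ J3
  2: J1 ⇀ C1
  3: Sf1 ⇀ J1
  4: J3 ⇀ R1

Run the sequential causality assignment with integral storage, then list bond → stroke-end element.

b3 stroke at Sf1  (Sf1 (Sf) sets flow on bond)
b0 stroke at J1  (1-jn J1 has f-setter on 3)
b2 stroke at J1  (1-jn J1 has f-setter on 3)
b1 stroke at J2  (common-f at J2 fixed by 0)
b4 stroke at J3  (J3 flow already set via bond 1)

bond 0 →J1
bond 1 →J2
bond 2 →J1
bond 3 →Sf1
bond 4 →J3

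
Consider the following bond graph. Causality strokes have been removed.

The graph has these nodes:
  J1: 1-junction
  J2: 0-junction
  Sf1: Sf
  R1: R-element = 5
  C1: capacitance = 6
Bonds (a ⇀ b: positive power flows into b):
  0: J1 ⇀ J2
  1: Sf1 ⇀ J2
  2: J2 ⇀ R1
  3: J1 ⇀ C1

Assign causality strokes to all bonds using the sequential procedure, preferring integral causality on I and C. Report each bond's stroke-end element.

bond 1 stroke at Sf1  (Sf1 (Sf) sets flow on bond)
bond 3 stroke at J1  (C1 integral (e out))
bond 0 stroke at J2  (J1: last free bond brings flow in)
bond 2 stroke at R1  (J2 effort already set via bond 0)

bond 0 →J2
bond 1 →Sf1
bond 2 →R1
bond 3 →J1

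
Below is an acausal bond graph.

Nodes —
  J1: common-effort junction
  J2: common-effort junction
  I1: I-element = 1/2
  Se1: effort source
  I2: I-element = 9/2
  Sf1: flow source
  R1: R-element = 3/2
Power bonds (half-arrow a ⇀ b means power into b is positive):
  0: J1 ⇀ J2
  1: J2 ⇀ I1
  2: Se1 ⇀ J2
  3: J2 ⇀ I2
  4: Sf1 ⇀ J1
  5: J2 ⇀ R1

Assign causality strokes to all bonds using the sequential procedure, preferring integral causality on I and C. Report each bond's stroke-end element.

bond 2 stroke→J2  (source Se1 imposes e)
bond 4 stroke→Sf1  (Sf1 (Sf) sets flow on bond)
bond 0 stroke→J1  (J1: last free bond brings effort in)
bond 1 stroke→I1  (J2 effort already set via bond 2)
bond 3 stroke→I2  (0-jn J2 has e-setter on 2)
bond 5 stroke→R1  (J2: bond 2 brought effort, rest push out)

β0 stroke at J1
β1 stroke at I1
β2 stroke at J2
β3 stroke at I2
β4 stroke at Sf1
β5 stroke at R1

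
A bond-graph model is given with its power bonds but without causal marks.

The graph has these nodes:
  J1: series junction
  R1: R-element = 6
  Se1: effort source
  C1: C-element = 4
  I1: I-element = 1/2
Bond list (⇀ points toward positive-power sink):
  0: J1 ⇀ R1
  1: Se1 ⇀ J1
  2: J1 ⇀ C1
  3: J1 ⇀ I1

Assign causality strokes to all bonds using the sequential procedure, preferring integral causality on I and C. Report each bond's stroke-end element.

b0 stroke→J1
b1 stroke→J1
b2 stroke→J1
b3 stroke→I1

#1 |J1  (source Se1 imposes e)
#2 |J1  (C1 integral (e out))
#3 |I1  (prefer integral on I1)
#0 |J1  (J1: bond 3 brought flow, rest push out)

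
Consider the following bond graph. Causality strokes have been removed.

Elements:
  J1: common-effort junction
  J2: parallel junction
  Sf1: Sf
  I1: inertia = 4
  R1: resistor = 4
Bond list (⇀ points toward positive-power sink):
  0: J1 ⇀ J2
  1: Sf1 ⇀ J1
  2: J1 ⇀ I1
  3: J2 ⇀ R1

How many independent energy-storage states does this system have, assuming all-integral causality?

1  (I1 all integral)

bond 1 stroke→Sf1  (Sf1 fixes flow; stroke at Sf1)
bond 2 stroke→I1  (I1 integral (f out))
bond 0 stroke→J1  (closing 0-jn rule on J1)
bond 3 stroke→J2  (J2: last free bond brings effort in)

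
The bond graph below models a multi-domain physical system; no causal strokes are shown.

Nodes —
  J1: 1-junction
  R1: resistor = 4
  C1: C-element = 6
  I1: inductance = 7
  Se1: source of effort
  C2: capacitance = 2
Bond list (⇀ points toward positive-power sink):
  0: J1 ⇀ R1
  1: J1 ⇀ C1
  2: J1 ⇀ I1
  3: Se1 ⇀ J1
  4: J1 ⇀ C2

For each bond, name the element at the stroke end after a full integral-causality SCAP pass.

b3 stroke→J1  (Se1 (Se) sets effort on bond)
b1 stroke→J1  (C1 integral (e out))
b2 stroke→I1  (I1 outputs flow p/I1)
b0 stroke→J1  (common-f at J1 fixed by 2)
b4 stroke→J1  (J1 flow already set via bond 2)

β0 →J1
β1 →J1
β2 →I1
β3 →J1
β4 →J1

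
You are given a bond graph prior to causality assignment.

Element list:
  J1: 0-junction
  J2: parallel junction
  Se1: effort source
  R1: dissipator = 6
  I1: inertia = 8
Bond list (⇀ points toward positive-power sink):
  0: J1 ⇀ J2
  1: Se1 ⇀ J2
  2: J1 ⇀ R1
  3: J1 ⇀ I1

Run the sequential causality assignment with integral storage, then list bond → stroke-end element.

#0 stroke at J1
#1 stroke at J2
#2 stroke at R1
#3 stroke at I1

b1 |J2  (Se1 (Se) sets effort on bond)
b0 |J1  (0-jn J2 has e-setter on 1)
b2 |R1  (J1 effort already set via bond 0)
b3 |I1  (0-jn J1 has e-setter on 0)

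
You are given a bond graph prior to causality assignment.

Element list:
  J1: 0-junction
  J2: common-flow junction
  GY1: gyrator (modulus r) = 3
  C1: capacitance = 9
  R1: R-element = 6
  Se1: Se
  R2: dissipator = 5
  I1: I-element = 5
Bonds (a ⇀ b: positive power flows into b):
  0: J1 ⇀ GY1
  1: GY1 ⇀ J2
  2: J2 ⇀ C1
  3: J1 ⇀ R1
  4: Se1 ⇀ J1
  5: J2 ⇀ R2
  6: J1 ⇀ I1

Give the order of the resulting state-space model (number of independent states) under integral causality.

b4 →J1  (source Se1 imposes e)
b0 →GY1  (common-e at J1 fixed by 4)
b3 →R1  (J1 effort already set via bond 4)
b6 →I1  (J1 effort already set via bond 4)
b1 →GY1  (through GY1, causality inverts; strokes same side of GY1)
b2 →J2  (1-jn J2 has f-setter on 1)
b5 →J2  (1-jn J2 has f-setter on 1)

2  (C1, I1 all integral)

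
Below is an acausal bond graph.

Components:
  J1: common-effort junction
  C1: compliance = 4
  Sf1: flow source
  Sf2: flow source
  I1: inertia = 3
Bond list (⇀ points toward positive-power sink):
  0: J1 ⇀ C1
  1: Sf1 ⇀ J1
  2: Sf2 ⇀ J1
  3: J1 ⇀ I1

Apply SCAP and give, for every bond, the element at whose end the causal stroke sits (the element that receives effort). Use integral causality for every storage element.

b0 stroke→J1
b1 stroke→Sf1
b2 stroke→Sf2
b3 stroke→I1

β1 stroke→Sf1  (Sf1: flow source, stroke at near end)
β2 stroke→Sf2  (source Sf2 imposes f)
β0 stroke→J1  (C1 outputs effort q/C1)
β3 stroke→I1  (0-jn J1 has e-setter on 0)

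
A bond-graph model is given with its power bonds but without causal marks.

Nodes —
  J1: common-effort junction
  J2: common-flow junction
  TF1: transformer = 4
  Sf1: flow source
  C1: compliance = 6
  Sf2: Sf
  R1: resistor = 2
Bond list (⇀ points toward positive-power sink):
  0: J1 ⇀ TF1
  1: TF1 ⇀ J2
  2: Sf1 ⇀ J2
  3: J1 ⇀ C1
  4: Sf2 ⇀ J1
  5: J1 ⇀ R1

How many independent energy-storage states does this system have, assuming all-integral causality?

bond 2 stroke at Sf1  (Sf1 (Sf) sets flow on bond)
bond 4 stroke at Sf2  (Sf2 (Sf) sets flow on bond)
bond 1 stroke at J2  (J2: bond 2 brought flow, rest push out)
bond 0 stroke at TF1  (TF1: transformer flips bond 1)
bond 3 stroke at J1  (C1: C, integral causality)
bond 5 stroke at R1  (0-jn J1 has e-setter on 3)

1  (C1 all integral)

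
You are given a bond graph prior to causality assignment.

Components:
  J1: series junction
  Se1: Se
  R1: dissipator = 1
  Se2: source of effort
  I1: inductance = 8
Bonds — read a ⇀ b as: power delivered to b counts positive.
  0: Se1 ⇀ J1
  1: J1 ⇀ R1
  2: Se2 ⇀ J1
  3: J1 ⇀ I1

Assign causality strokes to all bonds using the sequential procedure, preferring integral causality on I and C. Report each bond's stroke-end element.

#0 stroke at J1
#1 stroke at J1
#2 stroke at J1
#3 stroke at I1

#0 →J1  (Se1: effort source, stroke at far end)
#2 →J1  (source Se2 imposes e)
#3 →I1  (I1 integral (f out))
#1 →J1  (J1 flow already set via bond 3)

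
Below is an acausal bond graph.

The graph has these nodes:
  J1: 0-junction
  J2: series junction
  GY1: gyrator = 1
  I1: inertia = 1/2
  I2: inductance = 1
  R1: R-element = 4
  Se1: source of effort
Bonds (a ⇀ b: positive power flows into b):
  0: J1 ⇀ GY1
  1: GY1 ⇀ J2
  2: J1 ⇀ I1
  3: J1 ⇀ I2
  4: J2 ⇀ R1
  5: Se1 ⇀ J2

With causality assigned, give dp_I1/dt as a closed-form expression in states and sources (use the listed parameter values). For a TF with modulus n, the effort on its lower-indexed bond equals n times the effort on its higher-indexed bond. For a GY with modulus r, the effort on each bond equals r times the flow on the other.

dp_I1/dt = E_Se1/4 - p_I1/2 - p_I2/4

#5 stroke at J2  (Se1 fixes effort; stroke away)
#2 stroke at I1  (prefer integral on I1)
#3 stroke at I2  (I2 outputs flow p/I2)
#0 stroke at J1  (only one effort-in slot at J1)
#1 stroke at J2  (GY1: gyrator matches bond 0)
#4 stroke at R1  (J2: last free bond brings flow in)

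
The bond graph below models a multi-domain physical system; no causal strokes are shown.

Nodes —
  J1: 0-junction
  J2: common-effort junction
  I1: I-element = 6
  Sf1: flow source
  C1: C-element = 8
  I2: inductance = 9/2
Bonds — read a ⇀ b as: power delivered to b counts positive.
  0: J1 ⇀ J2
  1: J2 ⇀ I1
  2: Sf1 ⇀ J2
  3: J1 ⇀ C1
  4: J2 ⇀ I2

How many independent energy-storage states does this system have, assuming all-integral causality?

#2 |Sf1  (Sf1: flow source, stroke at near end)
#1 |I1  (I1 integral (f out))
#3 |J1  (C1: C, integral causality)
#0 |J2  (0-jn J1 has e-setter on 3)
#4 |I2  (0-jn J2 has e-setter on 0)

3  (C1, I1, I2 all integral)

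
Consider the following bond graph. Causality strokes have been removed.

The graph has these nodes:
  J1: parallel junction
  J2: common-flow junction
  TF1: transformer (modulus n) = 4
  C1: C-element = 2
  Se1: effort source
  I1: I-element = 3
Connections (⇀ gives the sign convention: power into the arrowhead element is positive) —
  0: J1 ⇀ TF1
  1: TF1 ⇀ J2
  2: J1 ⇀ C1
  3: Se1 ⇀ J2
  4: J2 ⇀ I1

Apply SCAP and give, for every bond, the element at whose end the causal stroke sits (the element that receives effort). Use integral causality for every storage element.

β3 stroke at J2  (Se1 (Se) sets effort on bond)
β2 stroke at J1  (C1 outputs effort q/C1)
β0 stroke at TF1  (common-e at J1 fixed by 2)
β1 stroke at J2  (through TF1, causality passes straight; one stroke at TF1)
β4 stroke at I1  (closing 1-jn rule on J2)

b0 →TF1
b1 →J2
b2 →J1
b3 →J2
b4 →I1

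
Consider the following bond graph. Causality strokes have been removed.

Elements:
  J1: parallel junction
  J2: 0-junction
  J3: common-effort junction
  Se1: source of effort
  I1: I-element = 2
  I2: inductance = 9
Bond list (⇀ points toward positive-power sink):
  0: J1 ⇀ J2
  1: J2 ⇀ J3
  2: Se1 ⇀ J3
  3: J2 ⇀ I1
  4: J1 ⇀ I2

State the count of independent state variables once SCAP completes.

#2 stroke→J3  (source Se1 imposes e)
#1 stroke→J2  (0-jn J3 has e-setter on 2)
#0 stroke→J1  (J2: bond 1 brought effort, rest push out)
#3 stroke→I1  (0-jn J2 has e-setter on 1)
#4 stroke→I2  (common-e at J1 fixed by 0)

2  (I1, I2 all integral)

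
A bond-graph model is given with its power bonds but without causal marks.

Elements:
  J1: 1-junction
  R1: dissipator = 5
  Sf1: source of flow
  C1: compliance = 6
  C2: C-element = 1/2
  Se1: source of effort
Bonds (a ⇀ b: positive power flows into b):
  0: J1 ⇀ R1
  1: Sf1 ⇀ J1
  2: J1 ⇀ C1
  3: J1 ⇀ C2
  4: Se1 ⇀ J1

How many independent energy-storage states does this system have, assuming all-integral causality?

bond 1 |Sf1  (Sf1 (Sf) sets flow on bond)
bond 4 |J1  (Se1 fixes effort; stroke away)
bond 0 |J1  (common-f at J1 fixed by 1)
bond 2 |J1  (common-f at J1 fixed by 1)
bond 3 |J1  (J1 flow already set via bond 1)

2  (C1, C2 all integral)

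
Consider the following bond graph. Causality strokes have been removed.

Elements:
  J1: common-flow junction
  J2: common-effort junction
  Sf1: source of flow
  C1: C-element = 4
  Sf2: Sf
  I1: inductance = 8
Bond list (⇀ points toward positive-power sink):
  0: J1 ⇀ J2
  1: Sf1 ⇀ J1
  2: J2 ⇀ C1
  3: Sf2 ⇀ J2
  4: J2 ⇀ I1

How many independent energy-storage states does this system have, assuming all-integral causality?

b1 stroke→Sf1  (Sf1 fixes flow; stroke at Sf1)
b3 stroke→Sf2  (Sf2: flow source, stroke at near end)
b0 stroke→J1  (common-f at J1 fixed by 1)
b2 stroke→J2  (C1 outputs effort q/C1)
b4 stroke→I1  (J2 effort already set via bond 2)

2  (C1, I1 all integral)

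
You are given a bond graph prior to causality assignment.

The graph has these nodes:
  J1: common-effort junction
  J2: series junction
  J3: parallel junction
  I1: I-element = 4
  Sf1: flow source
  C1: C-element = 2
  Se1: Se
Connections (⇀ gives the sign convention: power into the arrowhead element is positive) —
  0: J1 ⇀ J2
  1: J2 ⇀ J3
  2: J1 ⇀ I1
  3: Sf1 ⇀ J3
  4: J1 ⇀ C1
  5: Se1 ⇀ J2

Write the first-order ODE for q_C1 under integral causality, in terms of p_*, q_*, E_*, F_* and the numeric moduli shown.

bond 3 →Sf1  (source Sf1 imposes f)
bond 5 →J2  (Se1 fixes effort; stroke away)
bond 1 →J3  (closing 0-jn rule on J3)
bond 0 →J2  (1-jn J2 has f-setter on 1)
bond 2 →I1  (I1: I, integral causality)
bond 4 →J1  (J1 needs exactly one e-in)

dq_C1/dt = F_Sf1 - p_I1/4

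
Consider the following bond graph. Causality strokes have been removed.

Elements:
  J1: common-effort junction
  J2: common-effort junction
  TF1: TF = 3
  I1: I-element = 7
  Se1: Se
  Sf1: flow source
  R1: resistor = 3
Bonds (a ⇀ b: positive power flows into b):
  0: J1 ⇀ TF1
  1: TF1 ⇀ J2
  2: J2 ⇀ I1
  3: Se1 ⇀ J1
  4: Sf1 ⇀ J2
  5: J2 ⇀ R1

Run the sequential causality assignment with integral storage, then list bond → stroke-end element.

b3 stroke at J1  (source Se1 imposes e)
b4 stroke at Sf1  (Sf1 (Sf) sets flow on bond)
b0 stroke at TF1  (J1 effort already set via bond 3)
b1 stroke at J2  (TF1: transformer flips bond 0)
b2 stroke at I1  (J2: bond 1 brought effort, rest push out)
b5 stroke at R1  (J2 effort already set via bond 1)

b0 |TF1
b1 |J2
b2 |I1
b3 |J1
b4 |Sf1
b5 |R1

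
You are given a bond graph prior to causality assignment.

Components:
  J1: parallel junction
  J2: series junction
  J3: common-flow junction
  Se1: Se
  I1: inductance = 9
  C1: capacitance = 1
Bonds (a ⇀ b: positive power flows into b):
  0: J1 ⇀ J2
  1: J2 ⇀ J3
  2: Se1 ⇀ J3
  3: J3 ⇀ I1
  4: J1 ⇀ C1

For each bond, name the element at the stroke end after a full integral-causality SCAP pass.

#2 stroke→J3  (Se1: effort source, stroke at far end)
#3 stroke→I1  (I1 outputs flow p/I1)
#1 stroke→J3  (1-jn J3 has f-setter on 3)
#0 stroke→J2  (J2 flow already set via bond 1)
#4 stroke→J1  (J1 needs exactly one e-in)

b0 |J2
b1 |J3
b2 |J3
b3 |I1
b4 |J1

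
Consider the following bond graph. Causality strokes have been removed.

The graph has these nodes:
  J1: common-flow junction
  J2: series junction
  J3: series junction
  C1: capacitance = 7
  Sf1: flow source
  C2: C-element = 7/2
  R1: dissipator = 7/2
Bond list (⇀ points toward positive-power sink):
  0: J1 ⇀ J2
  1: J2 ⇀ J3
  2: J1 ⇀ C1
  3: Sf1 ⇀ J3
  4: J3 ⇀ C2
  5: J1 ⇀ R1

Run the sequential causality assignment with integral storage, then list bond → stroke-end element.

β0 stroke at J2
β1 stroke at J3
β2 stroke at J1
β3 stroke at Sf1
β4 stroke at J3
β5 stroke at J1

β3 |Sf1  (Sf1: flow source, stroke at near end)
β1 |J3  (J3: bond 3 brought flow, rest push out)
β4 |J3  (J3: bond 3 brought flow, rest push out)
β0 |J2  (common-f at J2 fixed by 1)
β2 |J1  (J1 flow already set via bond 0)
β5 |J1  (common-f at J1 fixed by 0)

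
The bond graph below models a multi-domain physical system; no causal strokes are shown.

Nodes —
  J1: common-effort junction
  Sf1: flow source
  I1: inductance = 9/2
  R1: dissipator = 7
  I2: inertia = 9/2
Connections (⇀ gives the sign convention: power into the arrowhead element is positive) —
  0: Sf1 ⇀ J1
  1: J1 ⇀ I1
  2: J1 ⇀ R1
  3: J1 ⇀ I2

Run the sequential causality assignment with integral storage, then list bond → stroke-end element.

bond 0 →Sf1
bond 1 →I1
bond 2 →J1
bond 3 →I2

bond 0 stroke at Sf1  (Sf1 (Sf) sets flow on bond)
bond 1 stroke at I1  (I1: I, integral causality)
bond 3 stroke at I2  (I2 outputs flow p/I2)
bond 2 stroke at J1  (J1 needs exactly one e-in)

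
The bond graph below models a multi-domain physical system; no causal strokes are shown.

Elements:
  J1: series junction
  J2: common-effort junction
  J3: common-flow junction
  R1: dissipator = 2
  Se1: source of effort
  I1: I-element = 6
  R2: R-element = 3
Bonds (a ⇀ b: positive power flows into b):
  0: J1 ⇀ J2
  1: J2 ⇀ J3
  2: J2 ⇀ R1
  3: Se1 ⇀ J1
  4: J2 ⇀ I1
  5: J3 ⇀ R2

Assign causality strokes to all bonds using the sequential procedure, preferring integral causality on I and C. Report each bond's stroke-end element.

#3 |J1  (Se1 fixes effort; stroke away)
#0 |J2  (J1 needs exactly one f-in)
#1 |J3  (common-e at J2 fixed by 0)
#2 |R1  (common-e at J2 fixed by 0)
#4 |I1  (J2 effort already set via bond 0)
#5 |R2  (J3 needs exactly one f-in)

#0 stroke at J2
#1 stroke at J3
#2 stroke at R1
#3 stroke at J1
#4 stroke at I1
#5 stroke at R2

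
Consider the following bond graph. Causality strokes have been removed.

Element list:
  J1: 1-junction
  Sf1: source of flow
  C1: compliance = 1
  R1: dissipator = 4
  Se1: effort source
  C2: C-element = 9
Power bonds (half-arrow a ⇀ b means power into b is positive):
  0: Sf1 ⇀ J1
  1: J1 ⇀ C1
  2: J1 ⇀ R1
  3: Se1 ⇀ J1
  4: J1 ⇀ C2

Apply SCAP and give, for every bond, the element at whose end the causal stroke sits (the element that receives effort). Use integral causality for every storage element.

#0 →Sf1
#1 →J1
#2 →J1
#3 →J1
#4 →J1

bond 0 stroke→Sf1  (Sf1: flow source, stroke at near end)
bond 3 stroke→J1  (Se1 (Se) sets effort on bond)
bond 1 stroke→J1  (common-f at J1 fixed by 0)
bond 2 stroke→J1  (J1: bond 0 brought flow, rest push out)
bond 4 stroke→J1  (J1 flow already set via bond 0)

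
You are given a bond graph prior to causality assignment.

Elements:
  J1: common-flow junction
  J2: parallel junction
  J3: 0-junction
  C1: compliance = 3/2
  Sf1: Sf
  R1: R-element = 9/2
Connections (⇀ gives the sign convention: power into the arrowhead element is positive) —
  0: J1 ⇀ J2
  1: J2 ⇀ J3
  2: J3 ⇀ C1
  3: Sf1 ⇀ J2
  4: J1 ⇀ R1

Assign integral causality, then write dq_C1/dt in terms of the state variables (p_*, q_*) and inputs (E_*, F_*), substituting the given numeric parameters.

β3 |Sf1  (Sf1 (Sf) sets flow on bond)
β2 |J3  (C1: C, integral causality)
β1 |J2  (0-jn J3 has e-setter on 2)
β0 |J1  (J2: bond 1 brought effort, rest push out)
β4 |R1  (only one flow-in slot at J1)

dq_C1/dt = F_Sf1 - 4*q_C1/27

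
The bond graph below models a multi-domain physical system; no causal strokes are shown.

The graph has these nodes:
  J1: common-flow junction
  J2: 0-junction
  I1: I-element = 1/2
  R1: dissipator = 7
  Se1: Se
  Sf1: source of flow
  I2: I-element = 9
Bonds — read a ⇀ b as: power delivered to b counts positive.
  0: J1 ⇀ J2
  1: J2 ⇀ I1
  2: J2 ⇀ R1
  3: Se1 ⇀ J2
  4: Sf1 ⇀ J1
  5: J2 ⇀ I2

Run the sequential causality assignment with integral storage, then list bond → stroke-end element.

b3 |J2  (Se1 fixes effort; stroke away)
b4 |Sf1  (Sf1: flow source, stroke at near end)
b0 |J1  (J1 flow already set via bond 4)
b1 |I1  (J2 effort already set via bond 3)
b2 |R1  (common-e at J2 fixed by 3)
b5 |I2  (J2: bond 3 brought effort, rest push out)

bond 0 →J1
bond 1 →I1
bond 2 →R1
bond 3 →J2
bond 4 →Sf1
bond 5 →I2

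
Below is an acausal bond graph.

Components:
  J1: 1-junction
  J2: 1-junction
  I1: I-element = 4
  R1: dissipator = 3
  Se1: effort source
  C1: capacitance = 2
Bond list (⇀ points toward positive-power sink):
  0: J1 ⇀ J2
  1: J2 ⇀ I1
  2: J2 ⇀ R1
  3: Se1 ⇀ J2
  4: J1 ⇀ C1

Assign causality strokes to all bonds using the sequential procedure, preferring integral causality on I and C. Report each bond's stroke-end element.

β0 |J2
β1 |I1
β2 |J2
β3 |J2
β4 |J1

β3 →J2  (Se1 (Se) sets effort on bond)
β1 →I1  (prefer integral on I1)
β0 →J2  (1-jn J2 has f-setter on 1)
β2 →J2  (J2 flow already set via bond 1)
β4 →J1  (J1: bond 0 brought flow, rest push out)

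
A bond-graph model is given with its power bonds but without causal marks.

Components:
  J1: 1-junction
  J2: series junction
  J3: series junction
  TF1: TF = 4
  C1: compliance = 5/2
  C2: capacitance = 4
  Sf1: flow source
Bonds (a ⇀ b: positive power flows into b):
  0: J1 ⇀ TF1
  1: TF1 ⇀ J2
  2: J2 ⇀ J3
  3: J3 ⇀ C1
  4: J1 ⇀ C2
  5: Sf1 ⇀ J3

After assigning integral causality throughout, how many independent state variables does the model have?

bond 5 →Sf1  (source Sf1 imposes f)
bond 2 →J3  (J3 flow already set via bond 5)
bond 3 →J3  (J3 flow already set via bond 5)
bond 1 →J2  (J2: bond 2 brought flow, rest push out)
bond 0 →TF1  (TF1 one-in-one-out from 1)
bond 4 →J1  (common-f at J1 fixed by 0)

2  (C1, C2 all integral)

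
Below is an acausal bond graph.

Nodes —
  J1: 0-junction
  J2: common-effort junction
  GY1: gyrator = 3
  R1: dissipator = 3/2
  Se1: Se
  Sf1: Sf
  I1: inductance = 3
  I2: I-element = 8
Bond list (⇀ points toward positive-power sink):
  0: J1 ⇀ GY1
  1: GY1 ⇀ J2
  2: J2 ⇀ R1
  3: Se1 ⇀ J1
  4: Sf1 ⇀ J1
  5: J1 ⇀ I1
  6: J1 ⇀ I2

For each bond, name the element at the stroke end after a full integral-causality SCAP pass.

#0 →GY1
#1 →GY1
#2 →J2
#3 →J1
#4 →Sf1
#5 →I1
#6 →I2

b3 stroke→J1  (Se1 fixes effort; stroke away)
b4 stroke→Sf1  (Sf1 (Sf) sets flow on bond)
b0 stroke→GY1  (J1 effort already set via bond 3)
b5 stroke→I1  (J1: bond 3 brought effort, rest push out)
b6 stroke→I2  (common-e at J1 fixed by 3)
b1 stroke→GY1  (GY GY1: same side as bond 0)
b2 stroke→J2  (only one effort-in slot at J2)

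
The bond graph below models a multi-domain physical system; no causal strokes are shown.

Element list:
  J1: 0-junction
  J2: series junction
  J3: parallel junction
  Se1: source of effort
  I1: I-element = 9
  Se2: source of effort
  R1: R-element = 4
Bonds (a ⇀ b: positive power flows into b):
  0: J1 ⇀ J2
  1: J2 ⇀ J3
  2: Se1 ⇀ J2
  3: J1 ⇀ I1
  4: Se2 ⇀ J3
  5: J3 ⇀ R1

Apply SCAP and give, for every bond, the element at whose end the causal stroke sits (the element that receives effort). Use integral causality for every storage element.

#2 stroke at J2  (Se1: effort source, stroke at far end)
#4 stroke at J3  (Se2 fixes effort; stroke away)
#1 stroke at J2  (common-e at J3 fixed by 4)
#5 stroke at R1  (0-jn J3 has e-setter on 4)
#0 stroke at J1  (only one flow-in slot at J2)
#3 stroke at I1  (common-e at J1 fixed by 0)

#0 stroke at J1
#1 stroke at J2
#2 stroke at J2
#3 stroke at I1
#4 stroke at J3
#5 stroke at R1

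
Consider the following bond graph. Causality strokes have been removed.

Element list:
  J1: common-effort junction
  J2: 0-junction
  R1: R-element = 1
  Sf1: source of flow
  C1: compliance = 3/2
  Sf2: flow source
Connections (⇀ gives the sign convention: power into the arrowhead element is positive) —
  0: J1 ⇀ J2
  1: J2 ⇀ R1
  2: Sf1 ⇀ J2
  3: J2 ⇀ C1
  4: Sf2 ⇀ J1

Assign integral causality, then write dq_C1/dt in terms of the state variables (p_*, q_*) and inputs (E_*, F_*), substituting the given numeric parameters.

b2 |Sf1  (Sf1: flow source, stroke at near end)
b4 |Sf2  (Sf2 (Sf) sets flow on bond)
b0 |J1  (J1: last free bond brings effort in)
b3 |J2  (C1 integral (e out))
b1 |R1  (J2: bond 3 brought effort, rest push out)

dq_C1/dt = F_Sf1 + F_Sf2 - 2*q_C1/3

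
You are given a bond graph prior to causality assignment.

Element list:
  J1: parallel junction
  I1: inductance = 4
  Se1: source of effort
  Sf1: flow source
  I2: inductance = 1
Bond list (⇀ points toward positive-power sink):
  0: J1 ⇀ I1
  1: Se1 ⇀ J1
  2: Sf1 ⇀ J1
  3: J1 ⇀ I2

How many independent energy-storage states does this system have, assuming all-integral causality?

2  (I1, I2 all integral)

bond 1 |J1  (Se1: effort source, stroke at far end)
bond 2 |Sf1  (Sf1 fixes flow; stroke at Sf1)
bond 0 |I1  (0-jn J1 has e-setter on 1)
bond 3 |I2  (J1: bond 1 brought effort, rest push out)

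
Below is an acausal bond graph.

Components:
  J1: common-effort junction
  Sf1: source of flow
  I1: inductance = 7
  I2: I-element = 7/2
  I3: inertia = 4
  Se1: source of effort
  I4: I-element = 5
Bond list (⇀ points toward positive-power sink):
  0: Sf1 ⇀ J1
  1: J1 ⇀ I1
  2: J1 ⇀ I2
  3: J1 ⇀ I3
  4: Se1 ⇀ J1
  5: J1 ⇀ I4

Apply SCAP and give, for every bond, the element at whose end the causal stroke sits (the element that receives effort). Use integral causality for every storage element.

#0 →Sf1  (source Sf1 imposes f)
#4 →J1  (Se1: effort source, stroke at far end)
#1 →I1  (common-e at J1 fixed by 4)
#2 →I2  (0-jn J1 has e-setter on 4)
#3 →I3  (0-jn J1 has e-setter on 4)
#5 →I4  (J1 effort already set via bond 4)

bond 0 stroke→Sf1
bond 1 stroke→I1
bond 2 stroke→I2
bond 3 stroke→I3
bond 4 stroke→J1
bond 5 stroke→I4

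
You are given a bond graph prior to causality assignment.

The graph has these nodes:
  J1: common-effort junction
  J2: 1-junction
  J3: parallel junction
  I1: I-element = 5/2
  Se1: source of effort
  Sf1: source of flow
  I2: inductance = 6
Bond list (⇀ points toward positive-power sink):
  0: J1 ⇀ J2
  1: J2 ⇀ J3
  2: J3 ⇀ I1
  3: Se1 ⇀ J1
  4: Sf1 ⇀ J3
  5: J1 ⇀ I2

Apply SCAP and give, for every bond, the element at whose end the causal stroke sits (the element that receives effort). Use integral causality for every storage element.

β0 |J2
β1 |J3
β2 |I1
β3 |J1
β4 |Sf1
β5 |I2

b3 |J1  (Se1: effort source, stroke at far end)
b4 |Sf1  (source Sf1 imposes f)
b0 |J2  (J1: bond 3 brought effort, rest push out)
b5 |I2  (0-jn J1 has e-setter on 3)
b1 |J3  (J2 needs exactly one f-in)
b2 |I1  (0-jn J3 has e-setter on 1)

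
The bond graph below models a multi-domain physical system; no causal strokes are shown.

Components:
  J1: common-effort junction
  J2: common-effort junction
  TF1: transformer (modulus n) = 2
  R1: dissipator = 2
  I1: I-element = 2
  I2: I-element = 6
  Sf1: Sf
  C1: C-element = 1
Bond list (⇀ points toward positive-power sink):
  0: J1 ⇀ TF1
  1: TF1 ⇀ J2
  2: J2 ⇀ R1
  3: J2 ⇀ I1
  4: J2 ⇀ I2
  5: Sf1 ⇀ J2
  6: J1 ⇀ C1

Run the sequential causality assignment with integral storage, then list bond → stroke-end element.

b5 →Sf1  (Sf1 fixes flow; stroke at Sf1)
b3 →I1  (I1: I, integral causality)
b4 →I2  (I2 integral (f out))
b6 →J1  (C1: C, integral causality)
b0 →TF1  (J1 effort already set via bond 6)
b1 →J2  (TF1: transformer flips bond 0)
b2 →R1  (J2 effort already set via bond 1)

#0 stroke→TF1
#1 stroke→J2
#2 stroke→R1
#3 stroke→I1
#4 stroke→I2
#5 stroke→Sf1
#6 stroke→J1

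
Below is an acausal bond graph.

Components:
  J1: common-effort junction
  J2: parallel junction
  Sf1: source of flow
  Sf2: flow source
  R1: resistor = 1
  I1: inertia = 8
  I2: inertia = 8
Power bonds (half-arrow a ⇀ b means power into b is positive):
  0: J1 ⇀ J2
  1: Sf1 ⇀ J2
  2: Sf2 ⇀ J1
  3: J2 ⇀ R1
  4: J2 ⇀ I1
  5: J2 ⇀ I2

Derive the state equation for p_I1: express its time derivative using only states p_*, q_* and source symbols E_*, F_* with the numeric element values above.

β1 stroke at Sf1  (Sf1 fixes flow; stroke at Sf1)
β2 stroke at Sf2  (source Sf2 imposes f)
β0 stroke at J1  (closing 0-jn rule on J1)
β4 stroke at I1  (I1: I, integral causality)
β5 stroke at I2  (prefer integral on I2)
β3 stroke at J2  (J2 needs exactly one e-in)

dp_I1/dt = F_Sf1 + F_Sf2 - p_I1/8 - p_I2/8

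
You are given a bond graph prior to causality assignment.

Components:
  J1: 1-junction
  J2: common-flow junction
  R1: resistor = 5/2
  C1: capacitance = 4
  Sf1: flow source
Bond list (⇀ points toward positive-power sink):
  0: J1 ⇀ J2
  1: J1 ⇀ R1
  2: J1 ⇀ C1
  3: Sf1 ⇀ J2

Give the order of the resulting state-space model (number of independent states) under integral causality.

b3 |Sf1  (source Sf1 imposes f)
b0 |J2  (J2: bond 3 brought flow, rest push out)
b1 |J1  (common-f at J1 fixed by 0)
b2 |J1  (common-f at J1 fixed by 0)

1  (C1 all integral)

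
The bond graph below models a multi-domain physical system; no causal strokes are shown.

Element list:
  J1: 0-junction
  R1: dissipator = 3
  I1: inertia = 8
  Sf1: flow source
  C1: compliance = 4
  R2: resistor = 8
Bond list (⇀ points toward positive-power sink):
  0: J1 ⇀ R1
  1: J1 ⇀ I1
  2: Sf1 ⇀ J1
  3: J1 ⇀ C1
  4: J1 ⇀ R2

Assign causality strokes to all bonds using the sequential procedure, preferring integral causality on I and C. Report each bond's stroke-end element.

bond 0 |R1
bond 1 |I1
bond 2 |Sf1
bond 3 |J1
bond 4 |R2

β2 →Sf1  (Sf1 fixes flow; stroke at Sf1)
β1 →I1  (I1 integral (f out))
β3 →J1  (C1 integral (e out))
β0 →R1  (common-e at J1 fixed by 3)
β4 →R2  (J1: bond 3 brought effort, rest push out)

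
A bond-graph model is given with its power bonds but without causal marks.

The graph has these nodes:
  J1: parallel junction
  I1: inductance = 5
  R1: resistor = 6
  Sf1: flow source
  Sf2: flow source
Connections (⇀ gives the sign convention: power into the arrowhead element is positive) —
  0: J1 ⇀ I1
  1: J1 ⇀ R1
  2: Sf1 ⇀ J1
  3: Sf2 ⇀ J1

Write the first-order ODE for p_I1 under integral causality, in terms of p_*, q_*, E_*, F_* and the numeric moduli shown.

b2 |Sf1  (Sf1 (Sf) sets flow on bond)
b3 |Sf2  (Sf2 fixes flow; stroke at Sf2)
b0 |I1  (I1 outputs flow p/I1)
b1 |J1  (closing 0-jn rule on J1)

dp_I1/dt = 6*F_Sf1 + 6*F_Sf2 - 6*p_I1/5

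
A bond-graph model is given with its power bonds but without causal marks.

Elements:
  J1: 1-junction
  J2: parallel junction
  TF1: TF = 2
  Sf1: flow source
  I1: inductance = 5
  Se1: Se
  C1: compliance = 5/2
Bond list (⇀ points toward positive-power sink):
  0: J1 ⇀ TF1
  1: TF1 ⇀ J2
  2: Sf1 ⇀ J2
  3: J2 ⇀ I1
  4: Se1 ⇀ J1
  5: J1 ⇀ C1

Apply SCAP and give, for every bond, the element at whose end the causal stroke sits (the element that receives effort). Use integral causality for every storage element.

bond 2 |Sf1  (Sf1 (Sf) sets flow on bond)
bond 4 |J1  (Se1: effort source, stroke at far end)
bond 3 |I1  (I1 outputs flow p/I1)
bond 1 |J2  (only one effort-in slot at J2)
bond 0 |TF1  (TF1 one-in-one-out from 1)
bond 5 |J1  (J1 flow already set via bond 0)

β0 stroke at TF1
β1 stroke at J2
β2 stroke at Sf1
β3 stroke at I1
β4 stroke at J1
β5 stroke at J1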